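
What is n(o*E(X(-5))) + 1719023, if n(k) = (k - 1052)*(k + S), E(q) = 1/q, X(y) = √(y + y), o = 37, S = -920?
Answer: 26867261/10 + 36482*I*√10/5 ≈ 2.6867e+6 + 23073.0*I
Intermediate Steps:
X(y) = √2*√y (X(y) = √(2*y) = √2*√y)
n(k) = (-1052 + k)*(-920 + k) (n(k) = (k - 1052)*(k - 920) = (-1052 + k)*(-920 + k))
n(o*E(X(-5))) + 1719023 = (967840 + (37/((√2*√(-5))))² - 72964/(√2*√(-5))) + 1719023 = (967840 + (37/((√2*(I*√5))))² - 72964/(√2*(I*√5))) + 1719023 = (967840 + (37/((I*√10)))² - 72964/(I*√10)) + 1719023 = (967840 + (37*(-I*√10/10))² - 72964*(-I*√10/10)) + 1719023 = (967840 + (-37*I*√10/10)² - (-36482)*I*√10/5) + 1719023 = (967840 - 1369/10 + 36482*I*√10/5) + 1719023 = (9677031/10 + 36482*I*√10/5) + 1719023 = 26867261/10 + 36482*I*√10/5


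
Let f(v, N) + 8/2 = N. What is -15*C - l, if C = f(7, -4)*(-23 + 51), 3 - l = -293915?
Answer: -290558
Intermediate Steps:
l = 293918 (l = 3 - 1*(-293915) = 3 + 293915 = 293918)
f(v, N) = -4 + N
C = -224 (C = (-4 - 4)*(-23 + 51) = -8*28 = -224)
-15*C - l = -15*(-224) - 1*293918 = 3360 - 293918 = -290558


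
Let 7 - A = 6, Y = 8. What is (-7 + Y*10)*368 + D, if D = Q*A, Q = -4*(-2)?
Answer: 26872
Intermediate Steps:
A = 1 (A = 7 - 1*6 = 7 - 6 = 1)
Q = 8
D = 8 (D = 8*1 = 8)
(-7 + Y*10)*368 + D = (-7 + 8*10)*368 + 8 = (-7 + 80)*368 + 8 = 73*368 + 8 = 26864 + 8 = 26872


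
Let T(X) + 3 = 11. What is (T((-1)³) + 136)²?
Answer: 20736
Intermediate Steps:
T(X) = 8 (T(X) = -3 + 11 = 8)
(T((-1)³) + 136)² = (8 + 136)² = 144² = 20736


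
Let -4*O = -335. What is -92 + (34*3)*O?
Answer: 16901/2 ≈ 8450.5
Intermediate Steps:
O = 335/4 (O = -¼*(-335) = 335/4 ≈ 83.750)
-92 + (34*3)*O = -92 + (34*3)*(335/4) = -92 + 102*(335/4) = -92 + 17085/2 = 16901/2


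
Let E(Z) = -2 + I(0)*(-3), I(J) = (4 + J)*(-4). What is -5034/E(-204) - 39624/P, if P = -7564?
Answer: -4531809/43493 ≈ -104.20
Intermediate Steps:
I(J) = -16 - 4*J
E(Z) = 46 (E(Z) = -2 + (-16 - 4*0)*(-3) = -2 + (-16 + 0)*(-3) = -2 - 16*(-3) = -2 + 48 = 46)
-5034/E(-204) - 39624/P = -5034/46 - 39624/(-7564) = -5034*1/46 - 39624*(-1/7564) = -2517/23 + 9906/1891 = -4531809/43493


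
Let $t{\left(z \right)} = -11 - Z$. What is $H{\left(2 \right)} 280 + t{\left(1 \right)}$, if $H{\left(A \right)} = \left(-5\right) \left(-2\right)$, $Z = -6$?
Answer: $2795$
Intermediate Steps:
$t{\left(z \right)} = -5$ ($t{\left(z \right)} = -11 - -6 = -11 + 6 = -5$)
$H{\left(A \right)} = 10$
$H{\left(2 \right)} 280 + t{\left(1 \right)} = 10 \cdot 280 - 5 = 2800 - 5 = 2795$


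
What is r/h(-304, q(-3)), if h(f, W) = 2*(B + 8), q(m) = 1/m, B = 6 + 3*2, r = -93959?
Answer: -93959/40 ≈ -2349.0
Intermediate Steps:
B = 12 (B = 6 + 6 = 12)
h(f, W) = 40 (h(f, W) = 2*(12 + 8) = 2*20 = 40)
r/h(-304, q(-3)) = -93959/40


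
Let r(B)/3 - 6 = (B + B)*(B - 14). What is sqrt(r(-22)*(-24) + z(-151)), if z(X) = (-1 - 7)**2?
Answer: 4*I*sqrt(7151) ≈ 338.25*I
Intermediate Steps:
r(B) = 18 + 6*B*(-14 + B) (r(B) = 18 + 3*((B + B)*(B - 14)) = 18 + 3*((2*B)*(-14 + B)) = 18 + 3*(2*B*(-14 + B)) = 18 + 6*B*(-14 + B))
z(X) = 64 (z(X) = (-8)**2 = 64)
sqrt(r(-22)*(-24) + z(-151)) = sqrt((18 - 84*(-22) + 6*(-22)**2)*(-24) + 64) = sqrt((18 + 1848 + 6*484)*(-24) + 64) = sqrt((18 + 1848 + 2904)*(-24) + 64) = sqrt(4770*(-24) + 64) = sqrt(-114480 + 64) = sqrt(-114416) = 4*I*sqrt(7151)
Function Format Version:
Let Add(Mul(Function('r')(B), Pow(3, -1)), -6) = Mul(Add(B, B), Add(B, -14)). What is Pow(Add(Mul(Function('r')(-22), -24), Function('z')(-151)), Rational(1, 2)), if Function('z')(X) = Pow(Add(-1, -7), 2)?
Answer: Mul(4, I, Pow(7151, Rational(1, 2))) ≈ Mul(338.25, I)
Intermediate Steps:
Function('r')(B) = Add(18, Mul(6, B, Add(-14, B))) (Function('r')(B) = Add(18, Mul(3, Mul(Add(B, B), Add(B, -14)))) = Add(18, Mul(3, Mul(Mul(2, B), Add(-14, B)))) = Add(18, Mul(3, Mul(2, B, Add(-14, B)))) = Add(18, Mul(6, B, Add(-14, B))))
Function('z')(X) = 64 (Function('z')(X) = Pow(-8, 2) = 64)
Pow(Add(Mul(Function('r')(-22), -24), Function('z')(-151)), Rational(1, 2)) = Pow(Add(Mul(Add(18, Mul(-84, -22), Mul(6, Pow(-22, 2))), -24), 64), Rational(1, 2)) = Pow(Add(Mul(Add(18, 1848, Mul(6, 484)), -24), 64), Rational(1, 2)) = Pow(Add(Mul(Add(18, 1848, 2904), -24), 64), Rational(1, 2)) = Pow(Add(Mul(4770, -24), 64), Rational(1, 2)) = Pow(Add(-114480, 64), Rational(1, 2)) = Pow(-114416, Rational(1, 2)) = Mul(4, I, Pow(7151, Rational(1, 2)))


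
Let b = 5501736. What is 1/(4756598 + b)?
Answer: 1/10258334 ≈ 9.7482e-8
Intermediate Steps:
1/(4756598 + b) = 1/(4756598 + 5501736) = 1/10258334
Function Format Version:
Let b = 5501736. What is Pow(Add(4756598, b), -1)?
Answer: Rational(1, 10258334) ≈ 9.7482e-8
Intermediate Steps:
Pow(Add(4756598, b), -1) = Pow(Add(4756598, 5501736), -1) = Pow(10258334, -1) = Rational(1, 10258334)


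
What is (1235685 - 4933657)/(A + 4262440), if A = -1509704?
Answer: -924493/688184 ≈ -1.3434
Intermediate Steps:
(1235685 - 4933657)/(A + 4262440) = (1235685 - 4933657)/(-1509704 + 4262440) = -3697972/2752736 = -3697972*1/2752736 = -924493/688184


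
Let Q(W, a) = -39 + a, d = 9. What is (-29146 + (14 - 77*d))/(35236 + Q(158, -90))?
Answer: -29825/35107 ≈ -0.84955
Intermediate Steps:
(-29146 + (14 - 77*d))/(35236 + Q(158, -90)) = (-29146 + (14 - 77*9))/(35236 + (-39 - 90)) = (-29146 + (14 - 693))/(35236 - 129) = (-29146 - 679)/35107 = -29825*1/35107 = -29825/35107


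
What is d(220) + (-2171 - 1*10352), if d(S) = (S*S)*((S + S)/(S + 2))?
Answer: 9257947/111 ≈ 83405.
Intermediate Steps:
d(S) = 2*S³/(2 + S) (d(S) = S²*((2*S)/(2 + S)) = S²*(2*S/(2 + S)) = 2*S³/(2 + S))
d(220) + (-2171 - 1*10352) = 2*220³/(2 + 220) + (-2171 - 1*10352) = 2*10648000/222 + (-2171 - 10352) = 2*10648000*(1/222) - 12523 = 10648000/111 - 12523 = 9257947/111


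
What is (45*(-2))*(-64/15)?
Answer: 384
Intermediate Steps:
(45*(-2))*(-64/15) = -(-5760)/15 = -90*(-64/15) = 384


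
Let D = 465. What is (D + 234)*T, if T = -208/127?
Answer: -145392/127 ≈ -1144.8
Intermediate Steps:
T = -208/127 (T = -208*1/127 = -208/127 ≈ -1.6378)
(D + 234)*T = (465 + 234)*(-208/127) = 699*(-208/127) = -145392/127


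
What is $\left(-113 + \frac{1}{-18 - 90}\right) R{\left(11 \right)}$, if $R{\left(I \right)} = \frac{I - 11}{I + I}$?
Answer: $0$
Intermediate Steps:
$R{\left(I \right)} = \frac{-11 + I}{2 I}$
$\left(-113 + \frac{1}{-18 - 90}\right) R{\left(11 \right)} = \left(-113 + \frac{1}{-18 - 90}\right) \frac{-11 + 11}{2 \cdot 11} = \left(-113 + \frac{1}{-108}\right) \frac{1}{2} \cdot \frac{1}{11} \cdot 0 = \left(-113 - \frac{1}{108}\right) 0 = \left(- \frac{12205}{108}\right) 0 = 0$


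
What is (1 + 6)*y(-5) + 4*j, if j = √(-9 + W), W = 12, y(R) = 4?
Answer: 28 + 4*√3 ≈ 34.928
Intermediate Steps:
j = √3 (j = √(-9 + 12) = √3 ≈ 1.7320)
(1 + 6)*y(-5) + 4*j = (1 + 6)*4 + 4*√3 = 7*4 + 4*√3 = 28 + 4*√3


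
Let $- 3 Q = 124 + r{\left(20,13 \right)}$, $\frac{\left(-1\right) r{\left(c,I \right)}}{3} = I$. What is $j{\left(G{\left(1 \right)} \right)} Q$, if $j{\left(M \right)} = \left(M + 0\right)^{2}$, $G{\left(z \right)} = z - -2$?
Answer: $-255$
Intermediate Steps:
$r{\left(c,I \right)} = - 3 I$
$G{\left(z \right)} = 2 + z$ ($G{\left(z \right)} = z + 2 = 2 + z$)
$j{\left(M \right)} = M^{2}$
$Q = - \frac{85}{3}$ ($Q = - \frac{124 - 39}{3} = \left(- \frac{1}{3}\right) 85 = - \frac{85}{3} \approx -28.333$)
$j{\left(G{\left(1 \right)} \right)} Q = \left(2 + 1\right)^{2} \left(- \frac{85}{3}\right) = 3^{2} \left(- \frac{85}{3}\right) = 9 \left(- \frac{85}{3}\right) = -255$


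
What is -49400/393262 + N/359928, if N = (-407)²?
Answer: 1246395101/3724894872 ≈ 0.33461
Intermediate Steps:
N = 165649
-49400/393262 + N/359928 = -49400/393262 + 165649/359928 = -49400*1/393262 + 165649*(1/359928) = -1300/10349 + 165649/359928 = 1246395101/3724894872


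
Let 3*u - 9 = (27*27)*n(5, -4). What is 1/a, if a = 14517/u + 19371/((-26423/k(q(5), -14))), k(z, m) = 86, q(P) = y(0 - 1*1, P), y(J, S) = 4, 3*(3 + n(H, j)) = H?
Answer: -2827261/306112839 ≈ -0.0092360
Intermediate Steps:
n(H, j) = -3 + H/3
q(P) = 4
u = -321 (u = 3 + ((27*27)*(-3 + (1/3)*5))/3 = 3 + (729*(-3 + 5/3))/3 = 3 + (729*(-4/3))/3 = 3 + (1/3)*(-972) = 3 - 324 = -321)
a = -306112839/2827261 (a = 14517/(-321) + 19371/((-26423/86)) = 14517*(-1/321) + 19371/((-26423*1/86)) = -4839/107 + 19371/(-26423/86) = -4839/107 + 19371*(-86/26423) = -4839/107 - 1665906/26423 = -306112839/2827261 ≈ -108.27)
1/a = 1/(-306112839/2827261) = -2827261/306112839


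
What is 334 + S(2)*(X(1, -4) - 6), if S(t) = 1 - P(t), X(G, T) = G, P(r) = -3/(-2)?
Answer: 673/2 ≈ 336.50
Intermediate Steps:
P(r) = 3/2 (P(r) = -3*(-½) = 3/2)
S(t) = -½ (S(t) = 1 - 1*3/2 = 1 - 3/2 = -½)
334 + S(2)*(X(1, -4) - 6) = 334 - (1 - 6)/2 = 334 - ½*(-5) = 334 + 5/2 = 673/2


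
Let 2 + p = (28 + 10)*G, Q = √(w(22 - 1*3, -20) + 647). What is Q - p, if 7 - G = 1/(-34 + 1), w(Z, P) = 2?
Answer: -8750/33 + √649 ≈ -239.68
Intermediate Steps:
Q = √649 (Q = √(2 + 647) = √649 ≈ 25.475)
G = 232/33 (G = 7 - 1/(-34 + 1) = 7 - 1/(-33) = 7 - 1*(-1/33) = 7 + 1/33 = 232/33 ≈ 7.0303)
p = 8750/33 (p = -2 + (28 + 10)*(232/33) = -2 + 38*(232/33) = -2 + 8816/33 = 8750/33 ≈ 265.15)
Q - p = √649 - 1*8750/33 = √649 - 8750/33 = -8750/33 + √649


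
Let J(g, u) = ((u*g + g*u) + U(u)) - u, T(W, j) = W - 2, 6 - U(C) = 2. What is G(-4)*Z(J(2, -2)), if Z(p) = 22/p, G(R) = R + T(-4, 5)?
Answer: 110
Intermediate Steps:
U(C) = 4 (U(C) = 6 - 1*2 = 6 - 2 = 4)
T(W, j) = -2 + W
G(R) = -6 + R (G(R) = R + (-2 - 4) = R - 6 = -6 + R)
J(g, u) = 4 - u + 2*g*u (J(g, u) = ((u*g + g*u) + 4) - u = ((g*u + g*u) + 4) - u = (2*g*u + 4) - u = (4 + 2*g*u) - u = 4 - u + 2*g*u)
G(-4)*Z(J(2, -2)) = (-6 - 4)*(22/(4 - 1*(-2) + 2*2*(-2))) = -220/(4 + 2 - 8) = -220/(-2) = -220*(-1)/2 = -10*(-11) = 110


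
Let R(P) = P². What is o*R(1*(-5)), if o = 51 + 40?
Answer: 2275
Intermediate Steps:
o = 91
o*R(1*(-5)) = 91*(1*(-5))² = 91*(-5)² = 91*25 = 2275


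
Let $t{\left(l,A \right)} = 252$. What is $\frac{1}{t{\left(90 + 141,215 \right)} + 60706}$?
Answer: $\frac{1}{60958} \approx 1.6405 \cdot 10^{-5}$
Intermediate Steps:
$\frac{1}{t{\left(90 + 141,215 \right)} + 60706} = \frac{1}{252 + 60706} = \frac{1}{60958}$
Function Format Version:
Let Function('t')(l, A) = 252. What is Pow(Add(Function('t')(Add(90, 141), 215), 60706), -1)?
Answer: Rational(1, 60958) ≈ 1.6405e-5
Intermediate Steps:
Pow(Add(Function('t')(Add(90, 141), 215), 60706), -1) = Pow(Add(252, 60706), -1) = Pow(60958, -1) = Rational(1, 60958)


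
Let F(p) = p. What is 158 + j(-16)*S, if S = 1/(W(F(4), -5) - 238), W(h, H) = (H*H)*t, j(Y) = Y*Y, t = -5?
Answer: 57098/363 ≈ 157.29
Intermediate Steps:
j(Y) = Y²
W(h, H) = -5*H² (W(h, H) = (H*H)*(-5) = H²*(-5) = -5*H²)
S = -1/363 (S = 1/(-5*(-5)² - 238) = 1/(-5*25 - 238) = 1/(-125 - 238) = 1/(-363) = -1/363 ≈ -0.0027548)
158 + j(-16)*S = 158 + (-16)²*(-1/363) = 158 + 256*(-1/363) = 158 - 256/363 = 57098/363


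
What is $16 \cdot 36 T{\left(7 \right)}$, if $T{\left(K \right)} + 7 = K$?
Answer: $0$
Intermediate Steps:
$T{\left(K \right)} = -7 + K$
$16 \cdot 36 T{\left(7 \right)} = 16 \cdot 36 \left(-7 + 7\right) = 576 \cdot 0 = 0$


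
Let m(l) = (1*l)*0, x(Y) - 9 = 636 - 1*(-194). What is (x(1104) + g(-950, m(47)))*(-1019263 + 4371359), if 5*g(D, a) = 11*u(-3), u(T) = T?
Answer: 13951423552/5 ≈ 2.7903e+9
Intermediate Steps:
x(Y) = 839 (x(Y) = 9 + (636 - 1*(-194)) = 9 + (636 + 194) = 9 + 830 = 839)
m(l) = 0 (m(l) = l*0 = 0)
g(D, a) = -33/5 (g(D, a) = (11*(-3))/5 = (⅕)*(-33) = -33/5)
(x(1104) + g(-950, m(47)))*(-1019263 + 4371359) = (839 - 33/5)*(-1019263 + 4371359) = (4162/5)*3352096 = 13951423552/5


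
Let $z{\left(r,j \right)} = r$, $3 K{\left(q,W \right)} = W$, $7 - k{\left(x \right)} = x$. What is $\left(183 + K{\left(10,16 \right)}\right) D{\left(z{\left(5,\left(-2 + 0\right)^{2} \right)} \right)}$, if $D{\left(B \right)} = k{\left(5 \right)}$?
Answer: $\frac{1130}{3} \approx 376.67$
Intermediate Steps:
$k{\left(x \right)} = 7 - x$
$K{\left(q,W \right)} = \frac{W}{3}$
$D{\left(B \right)} = 2$ ($D{\left(B \right)} = 7 - 5 = 2$)
$\left(183 + K{\left(10,16 \right)}\right) D{\left(z{\left(5,\left(-2 + 0\right)^{2} \right)} \right)} = \left(183 + \frac{1}{3} \cdot 16\right) 2 = \left(183 + \frac{16}{3}\right) 2 = \frac{565}{3} \cdot 2 = \frac{1130}{3}$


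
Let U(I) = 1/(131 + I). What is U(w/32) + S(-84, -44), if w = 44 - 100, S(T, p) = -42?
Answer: -21710/517 ≈ -41.992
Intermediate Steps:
w = -56
U(w/32) + S(-84, -44) = 1/(131 - 56/32) - 42 = 1/(131 - 56*1/32) - 42 = 1/(131 - 7/4) - 42 = 1/(517/4) - 42 = 4/517 - 42 = -21710/517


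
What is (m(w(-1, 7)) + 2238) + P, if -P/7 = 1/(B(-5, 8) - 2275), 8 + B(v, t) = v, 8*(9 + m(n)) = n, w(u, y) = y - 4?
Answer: 5100817/2288 ≈ 2229.4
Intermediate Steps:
w(u, y) = -4 + y
m(n) = -9 + n/8
B(v, t) = -8 + v
P = 7/2288 (P = -7/((-8 - 5) - 2275) = -7/(-13 - 2275) = -7/(-2288) = -7*(-1/2288) = 7/2288 ≈ 0.0030594)
(m(w(-1, 7)) + 2238) + P = ((-9 + (-4 + 7)/8) + 2238) + 7/2288 = ((-9 + (⅛)*3) + 2238) + 7/2288 = ((-9 + 3/8) + 2238) + 7/2288 = (-69/8 + 2238) + 7/2288 = 17835/8 + 7/2288 = 5100817/2288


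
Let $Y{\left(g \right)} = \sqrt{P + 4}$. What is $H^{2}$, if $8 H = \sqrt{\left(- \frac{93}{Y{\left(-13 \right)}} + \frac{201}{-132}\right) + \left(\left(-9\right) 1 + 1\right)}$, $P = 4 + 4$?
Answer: $- \frac{419}{2816} - \frac{31 \sqrt{3}}{128} \approx -0.56827$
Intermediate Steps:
$P = 8$
$Y{\left(g \right)} = 2 \sqrt{3}$ ($Y{\left(g \right)} = \sqrt{8 + 4} = \sqrt{12} = 2 \sqrt{3}$)
$H = \frac{\sqrt{- \frac{419}{44} - \frac{31 \sqrt{3}}{2}}}{8}$ ($H = \frac{\sqrt{\left(- \frac{93}{2 \sqrt{3}} + \frac{201}{-132}\right) + \left(\left(-9\right) 1 + 1\right)}}{8} = \frac{\sqrt{\left(- 93 \frac{\sqrt{3}}{6} + 201 \left(- \frac{1}{132}\right)\right) + \left(-9 + 1\right)}}{8} = \frac{\sqrt{\left(- \frac{31 \sqrt{3}}{2} - \frac{67}{44}\right) - 8}}{8} = \frac{\sqrt{\left(- \frac{67}{44} - \frac{31 \sqrt{3}}{2}\right) - 8}}{8} = \frac{\sqrt{- \frac{419}{44} - \frac{31 \sqrt{3}}{2}}}{8} \approx 0.75384 i$)
$H^{2} = \left(\frac{\sqrt{-4609 - 7502 \sqrt{3}}}{176}\right)^{2} = - \frac{419}{2816} - \frac{31 \sqrt{3}}{128}$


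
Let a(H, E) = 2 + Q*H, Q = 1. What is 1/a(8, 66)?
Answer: 1/10 ≈ 0.10000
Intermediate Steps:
a(H, E) = 2 + H (a(H, E) = 2 + 1*H = 2 + H)
1/a(8, 66) = 1/(2 + 8) = 1/10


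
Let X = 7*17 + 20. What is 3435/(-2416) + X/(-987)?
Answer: -3726169/2384592 ≈ -1.5626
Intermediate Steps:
X = 139 (X = 119 + 20 = 139)
3435/(-2416) + X/(-987) = 3435/(-2416) + 139/(-987) = 3435*(-1/2416) + 139*(-1/987) = -3435/2416 - 139/987 = -3726169/2384592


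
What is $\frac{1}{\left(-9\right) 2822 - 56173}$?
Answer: $- \frac{1}{81571} \approx -1.2259 \cdot 10^{-5}$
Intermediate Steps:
$\frac{1}{\left(-9\right) 2822 - 56173} = \frac{1}{-25398 - 56173} = \frac{1}{-81571} = - \frac{1}{81571}$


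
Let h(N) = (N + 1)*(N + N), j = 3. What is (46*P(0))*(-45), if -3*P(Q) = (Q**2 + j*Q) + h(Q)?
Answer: 0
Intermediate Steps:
h(N) = 2*N*(1 + N) (h(N) = (1 + N)*(2*N) = 2*N*(1 + N))
P(Q) = -Q - Q**2/3 - 2*Q*(1 + Q)/3 (P(Q) = -((Q**2 + 3*Q) + 2*Q*(1 + Q))/3 = -(Q**2 + 3*Q + 2*Q*(1 + Q))/3 = -Q - Q**2/3 - 2*Q*(1 + Q)/3)
(46*P(0))*(-45) = (46*((1/3)*0*(-5 - 3*0)))*(-45) = (46*((1/3)*0*(-5 + 0)))*(-45) = (46*((1/3)*0*(-5)))*(-45) = (46*0)*(-45) = 0*(-45) = 0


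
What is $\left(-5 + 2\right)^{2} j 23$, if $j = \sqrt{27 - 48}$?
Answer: $207 i \sqrt{21} \approx 948.59 i$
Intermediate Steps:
$j = i \sqrt{21}$ ($j = \sqrt{-21} = i \sqrt{21} \approx 4.5826 i$)
$\left(-5 + 2\right)^{2} j 23 = \left(-5 + 2\right)^{2} i \sqrt{21} \cdot 23 = \left(-3\right)^{2} i \sqrt{21} \cdot 23 = 9 i \sqrt{21} \cdot 23 = 207 i \sqrt{21}$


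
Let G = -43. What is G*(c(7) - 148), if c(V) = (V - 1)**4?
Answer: -49364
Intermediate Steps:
c(V) = (-1 + V)**4
G*(c(7) - 148) = -43*((-1 + 7)**4 - 148) = -43*(6**4 - 148) = -43*(1296 - 148) = -43*1148 = -49364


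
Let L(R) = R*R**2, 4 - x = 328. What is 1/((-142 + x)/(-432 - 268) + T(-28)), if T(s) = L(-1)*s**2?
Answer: -350/274167 ≈ -0.0012766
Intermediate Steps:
x = -324 (x = 4 - 1*328 = 4 - 328 = -324)
L(R) = R**3
T(s) = -s**2 (T(s) = (-1)**3*s**2 = -s**2)
1/((-142 + x)/(-432 - 268) + T(-28)) = 1/((-142 - 324)/(-432 - 268) - 1*(-28)**2) = 1/(-466/(-700) - 1*784) = 1/(-466*(-1/700) - 784) = 1/(233/350 - 784) = 1/(-274167/350) = -350/274167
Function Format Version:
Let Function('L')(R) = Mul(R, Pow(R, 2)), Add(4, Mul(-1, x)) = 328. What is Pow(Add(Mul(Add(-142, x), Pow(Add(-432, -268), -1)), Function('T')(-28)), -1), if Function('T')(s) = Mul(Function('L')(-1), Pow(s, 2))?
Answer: Rational(-350, 274167) ≈ -0.0012766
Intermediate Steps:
x = -324 (x = Add(4, Mul(-1, 328)) = Add(4, -328) = -324)
Function('L')(R) = Pow(R, 3)
Function('T')(s) = Mul(-1, Pow(s, 2)) (Function('T')(s) = Mul(Pow(-1, 3), Pow(s, 2)) = Mul(-1, Pow(s, 2)))
Pow(Add(Mul(Add(-142, x), Pow(Add(-432, -268), -1)), Function('T')(-28)), -1) = Pow(Add(Mul(Add(-142, -324), Pow(Add(-432, -268), -1)), Mul(-1, Pow(-28, 2))), -1) = Pow(Add(Mul(-466, Pow(-700, -1)), Mul(-1, 784)), -1) = Pow(Add(Mul(-466, Rational(-1, 700)), -784), -1) = Pow(Add(Rational(233, 350), -784), -1) = Pow(Rational(-274167, 350), -1) = Rational(-350, 274167)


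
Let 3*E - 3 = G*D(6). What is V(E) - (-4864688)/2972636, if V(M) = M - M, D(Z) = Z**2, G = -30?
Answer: 1216172/743159 ≈ 1.6365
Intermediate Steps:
E = -359 (E = 1 + (-30*6**2)/3 = 1 + (-30*36)/3 = 1 + (1/3)*(-1080) = 1 - 360 = -359)
V(M) = 0
V(E) - (-4864688)/2972636 = 0 - (-4864688)/2972636 = 0 - 1*(-1216172/743159) = 0 + 1216172/743159 = 1216172/743159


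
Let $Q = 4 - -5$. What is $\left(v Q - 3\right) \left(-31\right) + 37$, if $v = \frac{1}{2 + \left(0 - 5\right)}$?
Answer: $223$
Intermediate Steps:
$v = - \frac{1}{3}$ ($v = \frac{1}{2 + \left(0 - 5\right)} = \frac{1}{2 - 5} = \frac{1}{-3} = - \frac{1}{3} \approx -0.33333$)
$Q = 9$ ($Q = 4 + 5 = 9$)
$\left(v Q - 3\right) \left(-31\right) + 37 = \left(\left(- \frac{1}{3}\right) 9 - 3\right) \left(-31\right) + 37 = \left(-3 - 3\right) \left(-31\right) + 37 = \left(-6\right) \left(-31\right) + 37 = 186 + 37 = 223$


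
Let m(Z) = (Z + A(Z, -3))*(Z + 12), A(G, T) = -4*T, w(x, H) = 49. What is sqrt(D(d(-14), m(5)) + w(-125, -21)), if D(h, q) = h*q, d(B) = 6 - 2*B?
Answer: 5*sqrt(395) ≈ 99.373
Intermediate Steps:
m(Z) = (12 + Z)**2 (m(Z) = (Z - 4*(-3))*(Z + 12) = (Z + 12)*(12 + Z) = (12 + Z)*(12 + Z) = (12 + Z)**2)
sqrt(D(d(-14), m(5)) + w(-125, -21)) = sqrt((6 - 2*(-14))*(144 + 5**2 + 24*5) + 49) = sqrt((6 + 28)*(144 + 25 + 120) + 49) = sqrt(34*289 + 49) = sqrt(9826 + 49) = sqrt(9875) = 5*sqrt(395)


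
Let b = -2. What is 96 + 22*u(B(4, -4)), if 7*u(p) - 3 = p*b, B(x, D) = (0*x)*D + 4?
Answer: 562/7 ≈ 80.286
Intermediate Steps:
B(x, D) = 4 (B(x, D) = 0*D + 4 = 0 + 4 = 4)
u(p) = 3/7 - 2*p/7 (u(p) = 3/7 + (p*(-2))/7 = 3/7 + (-2*p)/7 = 3/7 - 2*p/7)
96 + 22*u(B(4, -4)) = 96 + 22*(3/7 - 2/7*4) = 96 + 22*(3/7 - 8/7) = 96 + 22*(-5/7) = 96 - 110/7 = 562/7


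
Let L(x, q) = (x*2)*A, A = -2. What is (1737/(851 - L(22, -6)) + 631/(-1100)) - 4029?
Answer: -1386745303/344300 ≈ -4027.7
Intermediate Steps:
L(x, q) = -4*x (L(x, q) = (x*2)*(-2) = (2*x)*(-2) = -4*x)
(1737/(851 - L(22, -6)) + 631/(-1100)) - 4029 = (1737/(851 - (-4)*22) + 631/(-1100)) - 4029 = (1737/(851 - 1*(-88)) + 631*(-1/1100)) - 4029 = (1737/(851 + 88) - 631/1100) - 4029 = (1737/939 - 631/1100) - 4029 = (1737*(1/939) - 631/1100) - 4029 = (579/313 - 631/1100) - 4029 = 439397/344300 - 4029 = -1386745303/344300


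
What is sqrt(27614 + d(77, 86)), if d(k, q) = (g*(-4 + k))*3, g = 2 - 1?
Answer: sqrt(27833) ≈ 166.83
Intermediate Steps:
g = 1
d(k, q) = -12 + 3*k (d(k, q) = (1*(-4 + k))*3 = (-4 + k)*3 = -12 + 3*k)
sqrt(27614 + d(77, 86)) = sqrt(27614 + (-12 + 3*77)) = sqrt(27614 + (-12 + 231)) = sqrt(27614 + 219) = sqrt(27833)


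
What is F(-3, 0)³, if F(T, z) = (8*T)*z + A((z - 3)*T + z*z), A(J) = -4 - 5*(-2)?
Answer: 216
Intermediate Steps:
A(J) = 6 (A(J) = -4 + 10 = 6)
F(T, z) = 6 + 8*T*z (F(T, z) = (8*T)*z + 6 = 8*T*z + 6 = 6 + 8*T*z)
F(-3, 0)³ = (6 + 8*(-3)*0)³ = (6 + 0)³ = 6³ = 216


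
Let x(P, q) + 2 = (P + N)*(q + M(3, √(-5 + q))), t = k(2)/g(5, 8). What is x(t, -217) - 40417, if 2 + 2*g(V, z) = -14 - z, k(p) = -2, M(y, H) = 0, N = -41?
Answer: -189349/6 ≈ -31558.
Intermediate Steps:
g(V, z) = -8 - z/2 (g(V, z) = -1 + (-14 - z)/2 = -1 + (-7 - z/2) = -8 - z/2)
t = ⅙ (t = -2/(-8 - ½*8) = -2/(-8 - 4) = -2/(-12) = -2*(-1/12) = ⅙ ≈ 0.16667)
x(P, q) = -2 + q*(-41 + P) (x(P, q) = -2 + (P - 41)*(q + 0) = -2 + (-41 + P)*q = -2 + q*(-41 + P))
x(t, -217) - 40417 = (-2 - 41*(-217) + (⅙)*(-217)) - 40417 = (-2 + 8897 - 217/6) - 40417 = 53153/6 - 40417 = -189349/6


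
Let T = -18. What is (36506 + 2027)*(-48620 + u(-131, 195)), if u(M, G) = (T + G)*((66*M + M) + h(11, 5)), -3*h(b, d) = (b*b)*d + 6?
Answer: -63124683534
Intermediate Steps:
h(b, d) = -2 - d*b**2/3 (h(b, d) = -((b*b)*d + 6)/3 = -(b**2*d + 6)/3 = -(d*b**2 + 6)/3 = -(6 + d*b**2)/3 = -2 - d*b**2/3)
u(M, G) = (-18 + G)*(-611/3 + 67*M) (u(M, G) = (-18 + G)*((66*M + M) + (-2 - 1/3*5*11**2)) = (-18 + G)*(67*M + (-2 - 1/3*5*121)) = (-18 + G)*(67*M + (-2 - 605/3)) = (-18 + G)*(67*M - 611/3) = (-18 + G)*(-611/3 + 67*M))
(36506 + 2027)*(-48620 + u(-131, 195)) = (36506 + 2027)*(-48620 + (3666 - 1206*(-131) - 611/3*195 + 67*195*(-131))) = 38533*(-48620 + (3666 + 157986 - 39715 - 1711515)) = 38533*(-48620 - 1589578) = 38533*(-1638198) = -63124683534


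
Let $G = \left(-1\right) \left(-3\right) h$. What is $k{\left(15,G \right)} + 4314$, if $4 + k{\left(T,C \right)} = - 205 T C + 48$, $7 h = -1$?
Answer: $\frac{39731}{7} \approx 5675.9$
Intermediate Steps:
$h = - \frac{1}{7}$ ($h = \frac{1}{7} \left(-1\right) = - \frac{1}{7} \approx -0.14286$)
$G = - \frac{3}{7}$ ($G = \left(-1\right) \left(-3\right) \left(- \frac{1}{7}\right) = 3 \left(- \frac{1}{7}\right) = - \frac{3}{7} \approx -0.42857$)
$k{\left(T,C \right)} = 44 - 205 C T$ ($k{\left(T,C \right)} = -4 + \left(- 205 T C + 48\right) = -4 - \left(-48 + 205 C T\right) = 44 - 205 C T$)
$k{\left(15,G \right)} + 4314 = \left(44 - \left(- \frac{615}{7}\right) 15\right) + 4314 = \left(44 + \frac{9225}{7}\right) + 4314 = \frac{9533}{7} + 4314 = \frac{39731}{7}$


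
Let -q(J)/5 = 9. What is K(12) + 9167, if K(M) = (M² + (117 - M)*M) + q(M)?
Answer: 10526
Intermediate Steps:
q(J) = -45 (q(J) = -5*9 = -45)
K(M) = -45 + M² + M*(117 - M) (K(M) = (M² + (117 - M)*M) - 45 = (M² + M*(117 - M)) - 45 = -45 + M² + M*(117 - M))
K(12) + 9167 = (-45 + 117*12) + 9167 = (-45 + 1404) + 9167 = 1359 + 9167 = 10526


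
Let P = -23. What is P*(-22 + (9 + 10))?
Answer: 69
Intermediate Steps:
P*(-22 + (9 + 10)) = -23*(-22 + (9 + 10)) = -23*(-22 + 19) = -23*(-3) = 69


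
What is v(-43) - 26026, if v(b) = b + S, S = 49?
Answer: -26020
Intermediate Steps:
v(b) = 49 + b (v(b) = b + 49 = 49 + b)
v(-43) - 26026 = (49 - 43) - 26026 = 6 - 26026 = -26020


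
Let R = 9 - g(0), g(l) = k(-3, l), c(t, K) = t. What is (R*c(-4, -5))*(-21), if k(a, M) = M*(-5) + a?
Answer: 1008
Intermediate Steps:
k(a, M) = a - 5*M (k(a, M) = -5*M + a = a - 5*M)
g(l) = -3 - 5*l
R = 12 (R = 9 - (-3 - 5*0) = 9 - (-3 + 0) = 9 - 1*(-3) = 9 + 3 = 12)
(R*c(-4, -5))*(-21) = (12*(-4))*(-21) = -48*(-21) = 1008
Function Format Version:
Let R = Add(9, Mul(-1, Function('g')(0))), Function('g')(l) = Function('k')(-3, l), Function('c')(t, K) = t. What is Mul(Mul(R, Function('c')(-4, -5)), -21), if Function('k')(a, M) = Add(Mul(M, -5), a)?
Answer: 1008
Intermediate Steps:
Function('k')(a, M) = Add(a, Mul(-5, M)) (Function('k')(a, M) = Add(Mul(-5, M), a) = Add(a, Mul(-5, M)))
Function('g')(l) = Add(-3, Mul(-5, l))
R = 12 (R = Add(9, Mul(-1, Add(-3, Mul(-5, 0)))) = Add(9, Mul(-1, Add(-3, 0))) = Add(9, Mul(-1, -3)) = Add(9, 3) = 12)
Mul(Mul(R, Function('c')(-4, -5)), -21) = Mul(Mul(12, -4), -21) = Mul(-48, -21) = 1008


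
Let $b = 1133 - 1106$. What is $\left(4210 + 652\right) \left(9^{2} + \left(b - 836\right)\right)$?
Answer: $-3539536$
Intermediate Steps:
$b = 27$ ($b = 1133 - 1106 = 27$)
$\left(4210 + 652\right) \left(9^{2} + \left(b - 836\right)\right) = \left(4210 + 652\right) \left(9^{2} + \left(27 - 836\right)\right) = 4862 \left(81 - 809\right) = 4862 \left(-728\right) = -3539536$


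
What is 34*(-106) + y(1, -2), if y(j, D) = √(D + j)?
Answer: -3604 + I ≈ -3604.0 + 1.0*I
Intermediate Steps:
34*(-106) + y(1, -2) = 34*(-106) + √(-2 + 1) = -3604 + √(-1) = -3604 + I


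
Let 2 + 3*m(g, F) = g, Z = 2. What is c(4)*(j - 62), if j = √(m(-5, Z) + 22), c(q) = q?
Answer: -248 + 4*√177/3 ≈ -230.26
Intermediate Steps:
m(g, F) = -⅔ + g/3
j = √177/3 (j = √((-⅔ + (⅓)*(-5)) + 22) = √((-⅔ - 5/3) + 22) = √(-7/3 + 22) = √(59/3) = √177/3 ≈ 4.4347)
c(4)*(j - 62) = 4*(√177/3 - 62) = 4*(-62 + √177/3) = -248 + 4*√177/3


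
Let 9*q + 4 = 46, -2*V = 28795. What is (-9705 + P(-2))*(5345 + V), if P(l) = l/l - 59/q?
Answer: 2462877465/28 ≈ 8.7960e+7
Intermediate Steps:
V = -28795/2 (V = -½*28795 = -28795/2 ≈ -14398.)
q = 14/3 (q = -4/9 + (⅑)*46 = -4/9 + 46/9 = 14/3 ≈ 4.6667)
P(l) = -163/14 (P(l) = l/l - 59/14/3 = 1 - 59*3/14 = 1 - 177/14 = -163/14)
(-9705 + P(-2))*(5345 + V) = (-9705 - 163/14)*(5345 - 28795/2) = -136033/14*(-18105/2) = 2462877465/28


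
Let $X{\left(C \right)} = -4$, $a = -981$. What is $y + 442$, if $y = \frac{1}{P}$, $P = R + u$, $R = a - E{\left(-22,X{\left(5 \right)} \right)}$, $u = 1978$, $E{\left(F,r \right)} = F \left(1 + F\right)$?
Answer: $\frac{236471}{535} \approx 442.0$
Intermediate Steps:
$R = -1443$ ($R = -981 - - 22 \left(1 - 22\right) = -981 - \left(-22\right) \left(-21\right) = -981 - 462 = -1443$)
$P = 535$ ($P = -1443 + 1978 = 535$)
$y = \frac{1}{535} \approx 0.0018692$
$y + 442 = \frac{1}{535} + 442 = \frac{236471}{535}$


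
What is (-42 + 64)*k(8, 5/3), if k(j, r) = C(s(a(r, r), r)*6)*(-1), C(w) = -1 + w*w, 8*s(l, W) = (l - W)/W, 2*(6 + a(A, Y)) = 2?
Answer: -176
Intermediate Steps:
a(A, Y) = -5 (a(A, Y) = -6 + (½)*2 = -6 + 1 = -5)
s(l, W) = (l - W)/(8*W) (s(l, W) = ((l - W)/W)/8 = (l - W)/(8*W))
C(w) = -1 + w²
k(j, r) = 1 - 9*(-5 - r)²/(16*r²) (k(j, r) = (-1 + (((-5 - r)/(8*r))*6)²)*(-1) = (-1 + (3*(-5 - r)/(4*r))²)*(-1) = (-1 + 9*(-5 - r)²/(16*r²))*(-1) = 1 - 9*(-5 - r)²/(16*r²))
(-42 + 64)*k(8, 5/3) = (-42 + 64)*((-225 - 450/3 + 7*(5/3)²)/(16*(5/3)²)) = 22*((-225 - 450/3 + 7*(5*(⅓))²)/(16*(5*(⅓))²)) = 22*((-225 - 90*5/3 + 7*(5/3)²)/(16*(5/3)²)) = 22*((1/16)*(9/25)*(-225 - 150 + 7*(25/9))) = 22*((1/16)*(9/25)*(-225 - 150 + 175/9)) = 22*((1/16)*(9/25)*(-3200/9)) = 22*(-8) = -176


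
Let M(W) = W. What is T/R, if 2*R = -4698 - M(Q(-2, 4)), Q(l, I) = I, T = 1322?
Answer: -1322/2351 ≈ -0.56231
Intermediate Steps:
R = -2351 (R = (-4698 - 1*4)/2 = (-4698 - 4)/2 = (½)*(-4702) = -2351)
T/R = 1322/(-2351) = 1322*(-1/2351) = -1322/2351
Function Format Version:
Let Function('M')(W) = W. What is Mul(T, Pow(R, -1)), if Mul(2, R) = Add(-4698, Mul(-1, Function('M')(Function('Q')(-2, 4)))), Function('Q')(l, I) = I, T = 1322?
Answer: Rational(-1322, 2351) ≈ -0.56231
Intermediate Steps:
R = -2351 (R = Mul(Rational(1, 2), Add(-4698, Mul(-1, 4))) = Mul(Rational(1, 2), Add(-4698, -4)) = Mul(Rational(1, 2), -4702) = -2351)
Mul(T, Pow(R, -1)) = Mul(1322, Pow(-2351, -1)) = Mul(1322, Rational(-1, 2351)) = Rational(-1322, 2351)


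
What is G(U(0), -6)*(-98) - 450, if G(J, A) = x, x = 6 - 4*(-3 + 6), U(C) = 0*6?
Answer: 138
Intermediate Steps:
U(C) = 0
x = -6 (x = 6 - 4*3 = 6 - 12 = -6)
G(J, A) = -6
G(U(0), -6)*(-98) - 450 = -6*(-98) - 450 = 588 - 450 = 138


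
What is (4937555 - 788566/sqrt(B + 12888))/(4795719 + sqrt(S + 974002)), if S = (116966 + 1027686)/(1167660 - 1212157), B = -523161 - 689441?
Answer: 210730016834904273/204676586449712255 - 987511*sqrt(1928456477151974)/204676586449712255 - 788566*I*sqrt(578399058507475833859)/613883415589825220737675 + 84138063502803069*I*sqrt(1199714)/613883415589825220737675 ≈ 1.0294 + 0.00015009*I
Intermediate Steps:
B = -1212602
S = -1144652/44497 (S = 1144652/(-44497) = 1144652*(-1/44497) = -1144652/44497 ≈ -25.724)
(4937555 - 788566/sqrt(B + 12888))/(4795719 + sqrt(S + 974002)) = (4937555 - 788566/sqrt(-1212602 + 12888))/(4795719 + sqrt(-1144652/44497 + 974002)) = (4937555 - 788566*(-I*sqrt(1199714)/1199714))/(4795719 + sqrt(43339022342/44497)) = (4937555 - 788566*(-I*sqrt(1199714)/1199714))/(4795719 + sqrt(1928456477151974)/44497) = (4937555 - (-394283)*I*sqrt(1199714)/599857)/(4795719 + sqrt(1928456477151974)/44497) = (4937555 + 394283*I*sqrt(1199714)/599857)/(4795719 + sqrt(1928456477151974)/44497)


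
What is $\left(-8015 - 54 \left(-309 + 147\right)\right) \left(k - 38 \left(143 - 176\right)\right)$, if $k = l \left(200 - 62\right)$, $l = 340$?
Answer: $35311542$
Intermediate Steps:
$k = 46920$ ($k = 340 \left(200 - 62\right) = 340 \cdot 138 = 46920$)
$\left(-8015 - 54 \left(-309 + 147\right)\right) \left(k - 38 \left(143 - 176\right)\right) = \left(-8015 - 54 \left(-309 + 147\right)\right) \left(46920 - 38 \left(143 - 176\right)\right) = \left(-8015 - -8748\right) \left(46920 - -1254\right) = \left(-8015 + 8748\right) \left(46920 + 1254\right) = 733 \cdot 48174 = 35311542$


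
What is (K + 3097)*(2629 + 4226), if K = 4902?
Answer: 54833145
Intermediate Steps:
(K + 3097)*(2629 + 4226) = (4902 + 3097)*(2629 + 4226) = 7999*6855 = 54833145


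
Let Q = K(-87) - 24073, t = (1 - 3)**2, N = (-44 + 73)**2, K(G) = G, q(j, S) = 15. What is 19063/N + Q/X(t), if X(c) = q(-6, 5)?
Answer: -4006523/2523 ≈ -1588.0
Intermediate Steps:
N = 841 (N = 29**2 = 841)
t = 4 (t = (-2)**2 = 4)
X(c) = 15
Q = -24160 (Q = -87 - 24073 = -24160)
19063/N + Q/X(t) = 19063/841 - 24160/15 = 19063*(1/841) - 24160*1/15 = 19063/841 - 4832/3 = -4006523/2523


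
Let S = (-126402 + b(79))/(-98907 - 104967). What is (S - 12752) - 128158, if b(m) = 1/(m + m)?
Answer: -4538985912205/32212092 ≈ -1.4091e+5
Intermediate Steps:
b(m) = 1/(2*m)
S = 19971515/32212092 (S = (-126402 + (½)/79)/(-98907 - 104967) = (-126402 + (½)*(1/79))/(-203874) = (-126402 + 1/158)*(-1/203874) = -19971515/158*(-1/203874) = 19971515/32212092 ≈ 0.62000)
(S - 12752) - 128158 = (19971515/32212092 - 12752) - 128158 = -410748625669/32212092 - 128158 = -4538985912205/32212092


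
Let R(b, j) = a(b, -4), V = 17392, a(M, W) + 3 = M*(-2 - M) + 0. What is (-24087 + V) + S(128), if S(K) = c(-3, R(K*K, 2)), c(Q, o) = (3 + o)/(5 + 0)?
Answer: -268501699/5 ≈ -5.3700e+7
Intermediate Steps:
a(M, W) = -3 + M*(-2 - M) (a(M, W) = -3 + (M*(-2 - M) + 0) = -3 + M*(-2 - M))
R(b, j) = -3 - b² - 2*b
c(Q, o) = ⅗ + o/5 (c(Q, o) = (3 + o)/5 = (3 + o)*(⅕) = ⅗ + o/5)
S(K) = -2*K²/5 - K⁴/5 (S(K) = ⅗ + (-3 - (K*K)² - 2*K*K)/5 = ⅗ + (-3 - (K²)² - 2*K²)/5 = ⅗ + (-3 - K⁴ - 2*K²)/5 = ⅗ + (-⅗ - 2*K²/5 - K⁴/5) = -2*K²/5 - K⁴/5)
(-24087 + V) + S(128) = (-24087 + 17392) + (⅕)*128²*(-2 - 1*128²) = -6695 + (⅕)*16384*(-2 - 1*16384) = -6695 + (⅕)*16384*(-2 - 16384) = -6695 + (⅕)*16384*(-16386) = -6695 - 268468224/5 = -268501699/5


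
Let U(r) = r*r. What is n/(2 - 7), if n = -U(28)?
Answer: 784/5 ≈ 156.80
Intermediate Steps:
U(r) = r²
n = -784 (n = -1*28² = -1*784 = -784)
n/(2 - 7) = -784/(2 - 7) = -784/(-5) = -⅕*(-784) = 784/5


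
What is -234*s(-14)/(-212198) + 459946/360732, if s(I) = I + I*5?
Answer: 140542039/118861194 ≈ 1.1824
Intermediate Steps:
s(I) = 6*I (s(I) = I + 5*I = 6*I)
-234*s(-14)/(-212198) + 459946/360732 = -1404*(-14)/(-212198) + 459946/360732 = -234*(-84)*(-1/212198) + 459946*(1/360732) = 19656*(-1/212198) + 229973/180366 = -1404/15157 + 229973/180366 = 140542039/118861194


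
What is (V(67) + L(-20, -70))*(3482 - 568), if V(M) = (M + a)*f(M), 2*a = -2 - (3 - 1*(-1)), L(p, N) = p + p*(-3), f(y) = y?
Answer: 12611792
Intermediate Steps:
L(p, N) = -2*p (L(p, N) = p - 3*p = -2*p)
a = -3 (a = (-2 - (3 - 1*(-1)))/2 = (-2 - (3 + 1))/2 = (-2 - 1*4)/2 = (-2 - 4)/2 = (1/2)*(-6) = -3)
V(M) = M*(-3 + M) (V(M) = (M - 3)*M = (-3 + M)*M = M*(-3 + M))
(V(67) + L(-20, -70))*(3482 - 568) = (67*(-3 + 67) - 2*(-20))*(3482 - 568) = (67*64 + 40)*2914 = (4288 + 40)*2914 = 4328*2914 = 12611792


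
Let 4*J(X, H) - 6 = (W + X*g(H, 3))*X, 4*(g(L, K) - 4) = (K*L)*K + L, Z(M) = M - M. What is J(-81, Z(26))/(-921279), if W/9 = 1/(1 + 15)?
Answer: -139757/19653952 ≈ -0.0071109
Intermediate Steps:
Z(M) = 0
g(L, K) = 4 + L/4 + L*K**2/4 (g(L, K) = 4 + ((K*L)*K + L)/4 = 4 + (L*K**2 + L)/4 = 4 + (L + L*K**2)/4 = 4 + (L/4 + L*K**2/4) = 4 + L/4 + L*K**2/4)
W = 9/16 (W = 9/(1 + 15) = 9/16 ≈ 0.56250)
J(X, H) = 3/2 + X*(9/16 + X*(4 + 5*H/2))/4 (J(X, H) = 3/2 + ((9/16 + X*(4 + H/4 + (1/4)*H*3**2))*X)/4 = 3/2 + ((9/16 + X*(4 + H/4 + (1/4)*H*9))*X)/4 = 3/2 + ((9/16 + X*(4 + H/4 + 9*H/4))*X)/4 = 3/2 + ((9/16 + X*(4 + 5*H/2))*X)/4 = 3/2 + (X*(9/16 + X*(4 + 5*H/2)))/4 = 3/2 + X*(9/16 + X*(4 + 5*H/2))/4)
J(-81, Z(26))/(-921279) = (3/2 + (9/64)*(-81) + (1/8)*(-81)**2*(8 + 5*0))/(-921279) = (3/2 - 729/64 + (1/8)*6561*(8 + 0))*(-1/921279) = (3/2 - 729/64 + (1/8)*6561*8)*(-1/921279) = (3/2 - 729/64 + 6561)*(-1/921279) = (419271/64)*(-1/921279) = -139757/19653952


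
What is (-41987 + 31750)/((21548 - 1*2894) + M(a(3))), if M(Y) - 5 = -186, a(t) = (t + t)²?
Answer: -353/637 ≈ -0.55416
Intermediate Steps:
a(t) = 4*t² (a(t) = (2*t)² = 4*t²)
M(Y) = -181 (M(Y) = 5 - 186 = -181)
(-41987 + 31750)/((21548 - 1*2894) + M(a(3))) = (-41987 + 31750)/((21548 - 1*2894) - 181) = -10237/((21548 - 2894) - 181) = -10237/(18654 - 181) = -10237/18473 = -10237*1/18473 = -353/637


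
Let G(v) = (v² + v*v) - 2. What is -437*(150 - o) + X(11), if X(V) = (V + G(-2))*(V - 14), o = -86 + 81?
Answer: -67786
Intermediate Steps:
G(v) = -2 + 2*v² (G(v) = (v² + v²) - 2 = 2*v² - 2 = -2 + 2*v²)
o = -5
X(V) = (-14 + V)*(6 + V) (X(V) = (V + (-2 + 2*(-2)²))*(V - 14) = (V + (-2 + 2*4))*(-14 + V) = (V + (-2 + 8))*(-14 + V) = (V + 6)*(-14 + V) = (6 + V)*(-14 + V) = (-14 + V)*(6 + V))
-437*(150 - o) + X(11) = -437*(150 - 1*(-5)) + (-84 + 11² - 8*11) = -437*(150 + 5) + (-84 + 121 - 88) = -437*155 - 51 = -67735 - 51 = -67786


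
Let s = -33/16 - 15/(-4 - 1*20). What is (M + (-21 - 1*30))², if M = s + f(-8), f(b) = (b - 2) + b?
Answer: 1270129/256 ≈ 4961.4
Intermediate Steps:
f(b) = -2 + 2*b (f(b) = (-2 + b) + b = -2 + 2*b)
s = -23/16 (s = -33*1/16 - 15/(-4 - 20) = -33/16 - 15/(-24) = -33/16 - 15*(-1/24) = -33/16 + 5/8 = -23/16 ≈ -1.4375)
M = -311/16 (M = -23/16 + (-2 + 2*(-8)) = -23/16 + (-2 - 16) = -23/16 - 18 = -311/16 ≈ -19.438)
(M + (-21 - 1*30))² = (-311/16 + (-21 - 1*30))² = (-311/16 + (-21 - 30))² = (-311/16 - 51)² = (-1127/16)² = 1270129/256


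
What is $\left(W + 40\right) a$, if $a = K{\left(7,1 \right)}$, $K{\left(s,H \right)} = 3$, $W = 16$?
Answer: $168$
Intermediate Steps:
$a = 3$
$\left(W + 40\right) a = \left(16 + 40\right) 3 = 56 \cdot 3 = 168$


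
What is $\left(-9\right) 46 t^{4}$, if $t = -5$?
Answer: $-258750$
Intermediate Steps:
$\left(-9\right) 46 t^{4} = \left(-9\right) 46 \left(-5\right)^{4} = \left(-414\right) 625 = -258750$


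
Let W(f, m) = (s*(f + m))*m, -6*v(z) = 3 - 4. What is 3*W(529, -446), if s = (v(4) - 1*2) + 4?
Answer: -240617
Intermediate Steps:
v(z) = ⅙ (v(z) = -(3 - 4)/6 = -⅙*(-1) = ⅙)
s = 13/6 (s = (⅙ - 1*2) + 4 = (⅙ - 2) + 4 = -11/6 + 4 = 13/6 ≈ 2.1667)
W(f, m) = m*(13*f/6 + 13*m/6) (W(f, m) = (13*(f + m)/6)*m = (13*f/6 + 13*m/6)*m = m*(13*f/6 + 13*m/6))
3*W(529, -446) = 3*((13/6)*(-446)*(529 - 446)) = 3*((13/6)*(-446)*83) = 3*(-240617/3) = -240617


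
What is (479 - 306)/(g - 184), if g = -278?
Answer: -173/462 ≈ -0.37446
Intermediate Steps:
(479 - 306)/(g - 184) = (479 - 306)/(-278 - 184) = 173/(-462) = 173*(-1/462) = -173/462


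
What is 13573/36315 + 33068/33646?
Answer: 828770789/610927245 ≈ 1.3566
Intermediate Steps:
13573/36315 + 33068/33646 = 13573*(1/36315) + 33068*(1/33646) = 13573/36315 + 16534/16823 = 828770789/610927245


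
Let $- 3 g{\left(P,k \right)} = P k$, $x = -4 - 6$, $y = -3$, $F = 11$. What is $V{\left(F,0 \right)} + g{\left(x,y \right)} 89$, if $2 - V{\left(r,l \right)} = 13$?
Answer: $-901$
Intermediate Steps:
$x = -10$
$g{\left(P,k \right)} = - \frac{P k}{3}$
$V{\left(r,l \right)} = -11$ ($V{\left(r,l \right)} = 2 - 13 = -11$)
$V{\left(F,0 \right)} + g{\left(x,y \right)} 89 = -11 + \left(- \frac{1}{3}\right) \left(-10\right) \left(-3\right) 89 = -11 - 890 = -901$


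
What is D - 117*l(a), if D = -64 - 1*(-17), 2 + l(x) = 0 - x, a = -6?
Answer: -515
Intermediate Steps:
l(x) = -2 - x (l(x) = -2 + (0 - x) = -2 - x)
D = -47 (D = -64 + 17 = -47)
D - 117*l(a) = -47 - 117*(-2 - 1*(-6)) = -47 - 117*(-2 + 6) = -47 - 117*4 = -47 - 468 = -515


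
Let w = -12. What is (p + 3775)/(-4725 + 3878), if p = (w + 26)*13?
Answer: -3957/847 ≈ -4.6718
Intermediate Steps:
p = 182 (p = (-12 + 26)*13 = 14*13 = 182)
(p + 3775)/(-4725 + 3878) = (182 + 3775)/(-4725 + 3878) = 3957/(-847) = 3957*(-1/847) = -3957/847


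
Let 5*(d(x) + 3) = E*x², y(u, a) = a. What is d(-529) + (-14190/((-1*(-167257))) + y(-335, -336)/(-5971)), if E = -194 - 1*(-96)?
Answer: -3912649937288363/713351105 ≈ -5.4849e+6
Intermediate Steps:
E = -98 (E = -194 + 96 = -98)
d(x) = -3 - 98*x²/5 (d(x) = -3 + (-98*x²)/5 = -3 - 98*x²/5)
d(-529) + (-14190/((-1*(-167257))) + y(-335, -336)/(-5971)) = (-3 - 98/5*(-529)²) + (-14190/((-1*(-167257))) - 336/(-5971)) = (-3 - 98/5*279841) + (-14190/167257 - 336*(-1/5971)) = (-3 - 27424418/5) + (-14190*1/167257 + 48/853) = -27424433/5 + (-14190/167257 + 48/853) = -27424433/5 - 4075734/142670221 = -3912649937288363/713351105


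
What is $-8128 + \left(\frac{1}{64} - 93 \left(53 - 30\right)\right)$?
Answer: $- \frac{657087}{64} \approx -10267.0$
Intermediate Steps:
$-8128 + \left(\frac{1}{64} - 93 \left(53 - 30\right)\right) = -8128 + \left(\frac{1}{64} - 2139\right) = -8128 - \frac{136895}{64} = - \frac{657087}{64}$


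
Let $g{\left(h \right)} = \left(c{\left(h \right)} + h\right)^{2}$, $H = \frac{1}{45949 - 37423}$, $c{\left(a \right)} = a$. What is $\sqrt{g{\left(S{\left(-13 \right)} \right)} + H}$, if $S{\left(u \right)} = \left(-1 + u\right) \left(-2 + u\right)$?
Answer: $\frac{\sqrt{261693633774}}{1218} \approx 420.0$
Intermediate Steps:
$H = \frac{1}{8526} \approx 0.00011729$
$g{\left(h \right)} = 4 h^{2}$ ($g{\left(h \right)} = \left(h + h\right)^{2} = \left(2 h\right)^{2} = 4 h^{2}$)
$\sqrt{g{\left(S{\left(-13 \right)} \right)} + H} = \sqrt{4 \left(2 + \left(-13\right)^{2} - -39\right)^{2} + \frac{1}{8526}} = \sqrt{4 \left(2 + 169 + 39\right)^{2} + \frac{1}{8526}} = \sqrt{4 \cdot 210^{2} + \frac{1}{8526}} = \sqrt{4 \cdot 44100 + \frac{1}{8526}} = \sqrt{176400 + \frac{1}{8526}} = \sqrt{\frac{1503986401}{8526}} = \frac{\sqrt{261693633774}}{1218}$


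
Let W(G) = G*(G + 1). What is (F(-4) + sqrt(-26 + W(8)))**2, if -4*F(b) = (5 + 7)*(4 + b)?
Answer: 46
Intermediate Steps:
F(b) = -12 - 3*b (F(b) = -(5 + 7)*(4 + b)/4 = -3*(4 + b) = -(48 + 12*b)/4 = -12 - 3*b)
W(G) = G*(1 + G)
(F(-4) + sqrt(-26 + W(8)))**2 = ((-12 - 3*(-4)) + sqrt(-26 + 8*(1 + 8)))**2 = ((-12 + 12) + sqrt(-26 + 8*9))**2 = (0 + sqrt(-26 + 72))**2 = (0 + sqrt(46))**2 = (sqrt(46))**2 = 46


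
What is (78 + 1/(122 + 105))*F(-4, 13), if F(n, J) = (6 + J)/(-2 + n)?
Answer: -336433/1362 ≈ -247.01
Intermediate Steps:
F(n, J) = (6 + J)/(-2 + n)
(78 + 1/(122 + 105))*F(-4, 13) = (78 + 1/(122 + 105))*((6 + 13)/(-2 - 4)) = (78 + 1/227)*(19/(-6)) = (78 + 1/227)*(-1/6*19) = (17707/227)*(-19/6) = -336433/1362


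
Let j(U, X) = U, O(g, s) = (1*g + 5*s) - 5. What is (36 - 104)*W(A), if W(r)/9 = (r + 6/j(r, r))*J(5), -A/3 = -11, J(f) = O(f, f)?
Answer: -5584500/11 ≈ -5.0768e+5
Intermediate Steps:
O(g, s) = -5 + g + 5*s (O(g, s) = (g + 5*s) - 5 = -5 + g + 5*s)
J(f) = -5 + 6*f (J(f) = -5 + f + 5*f = -5 + 6*f)
A = 33 (A = -3*(-11) = 33)
W(r) = 225*r + 1350/r (W(r) = 9*((r + 6/r)*(-5 + 6*5)) = 9*((r + 6/r)*(-5 + 30)) = 9*((r + 6/r)*25) = 9*(25*r + 150/r) = 225*r + 1350/r)
(36 - 104)*W(A) = (36 - 104)*(225*33 + 1350/33) = -68*(7425 + 1350*(1/33)) = -68*(7425 + 450/11) = -68*82125/11 = -5584500/11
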